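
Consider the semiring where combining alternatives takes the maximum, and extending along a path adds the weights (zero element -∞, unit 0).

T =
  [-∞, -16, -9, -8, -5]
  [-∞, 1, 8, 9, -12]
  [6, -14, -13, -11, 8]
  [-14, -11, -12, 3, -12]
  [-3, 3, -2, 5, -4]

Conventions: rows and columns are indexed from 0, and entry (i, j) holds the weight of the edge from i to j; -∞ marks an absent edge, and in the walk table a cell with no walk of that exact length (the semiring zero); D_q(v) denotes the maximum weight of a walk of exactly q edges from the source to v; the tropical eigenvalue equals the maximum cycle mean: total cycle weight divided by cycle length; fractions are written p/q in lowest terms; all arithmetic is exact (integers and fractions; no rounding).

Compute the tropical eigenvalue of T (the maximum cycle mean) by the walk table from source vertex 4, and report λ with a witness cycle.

q=0: [-∞, -∞, -∞, -∞, 0]
q=1: [-3, 3, -2, 5, -4]
q=2: [4, 4, 11, 12, 6]
q=3: [17, 9, 12, 15, 19]
q=4: [18, 22, 17, 24, 20]
q=5: [23, 23, 30, 31, 25]
Optimal cycle mean attained by: cycle 1->2->4->1, total 8 + 8 + 3, length 3.
Answer: λ = 19/3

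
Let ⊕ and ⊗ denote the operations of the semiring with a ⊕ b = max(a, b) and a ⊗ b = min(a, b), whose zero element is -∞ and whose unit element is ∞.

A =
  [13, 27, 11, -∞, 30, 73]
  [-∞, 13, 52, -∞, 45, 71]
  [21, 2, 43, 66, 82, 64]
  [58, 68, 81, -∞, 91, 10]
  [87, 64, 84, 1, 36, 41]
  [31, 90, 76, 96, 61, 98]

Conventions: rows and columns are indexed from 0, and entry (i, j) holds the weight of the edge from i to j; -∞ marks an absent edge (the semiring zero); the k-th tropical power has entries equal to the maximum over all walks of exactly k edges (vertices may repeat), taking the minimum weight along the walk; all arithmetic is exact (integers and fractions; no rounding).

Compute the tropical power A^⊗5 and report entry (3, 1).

A^⊗2:
  [31, 73, 73, 73, 61, 73]
  [45, 71, 71, 71, 61, 71]
  [82, 66, 82, 64, 66, 64]
  [87, 64, 84, 66, 81, 68]
  [36, 41, 52, 66, 82, 73]
  [61, 90, 81, 96, 91, 98]
A^⊗3:
  [61, 73, 73, 73, 73, 73]
  [61, 71, 71, 71, 71, 71]
  [66, 64, 66, 66, 82, 73]
  [81, 68, 81, 68, 82, 73]
  [82, 73, 82, 73, 66, 73]
  [87, 90, 84, 96, 91, 98]
A^⊗4:
  [73, 73, 73, 73, 73, 73]
  [71, 71, 71, 71, 71, 71]
  [82, 73, 82, 73, 66, 73]
  [82, 73, 82, 73, 81, 73]
  [66, 73, 73, 73, 82, 73]
  [87, 90, 84, 96, 91, 98]
A^⊗5:
  [73, 73, 73, 73, 73, 73]
  [71, 71, 71, 71, 71, 71]
  [66, 73, 73, 73, 82, 73]
  [81, 73, 81, 73, 82, 73]
  [82, 73, 82, 73, 73, 73]
  [87, 90, 84, 96, 91, 98]
Key observation: the optimum is the walk 3->2->4->0->5->1, with weight 81 min 82 min 87 min 73 min 90 = 73.
Optimal value attained by: walk 3->2->4->0->5->1.
Answer: (A^⊗5)[3][1] = 73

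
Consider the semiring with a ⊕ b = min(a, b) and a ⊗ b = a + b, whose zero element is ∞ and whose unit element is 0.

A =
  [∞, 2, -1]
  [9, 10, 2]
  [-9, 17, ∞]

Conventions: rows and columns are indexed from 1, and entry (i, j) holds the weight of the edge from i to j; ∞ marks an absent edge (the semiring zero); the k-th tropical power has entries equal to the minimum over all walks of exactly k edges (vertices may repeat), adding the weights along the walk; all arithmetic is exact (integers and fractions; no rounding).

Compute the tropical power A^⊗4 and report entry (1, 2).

A^⊗2:
  [-10, 12, 4]
  [-7, 11, 8]
  [26, -7, -10]
A^⊗3:
  [-5, -8, -11]
  [-1, -5, -8]
  [-19, 3, -5]
A^⊗4:
  [-20, -3, -6]
  [-17, 1, -3]
  [-14, -17, -20]
Key observation: the optimum is the walk 1->2->3->1->2, with weight 2 + 2 + (-9) + 2 = -3.
Optimal value attained by: walk 1->2->3->1->2.
Answer: (A^⊗4)[1][2] = -3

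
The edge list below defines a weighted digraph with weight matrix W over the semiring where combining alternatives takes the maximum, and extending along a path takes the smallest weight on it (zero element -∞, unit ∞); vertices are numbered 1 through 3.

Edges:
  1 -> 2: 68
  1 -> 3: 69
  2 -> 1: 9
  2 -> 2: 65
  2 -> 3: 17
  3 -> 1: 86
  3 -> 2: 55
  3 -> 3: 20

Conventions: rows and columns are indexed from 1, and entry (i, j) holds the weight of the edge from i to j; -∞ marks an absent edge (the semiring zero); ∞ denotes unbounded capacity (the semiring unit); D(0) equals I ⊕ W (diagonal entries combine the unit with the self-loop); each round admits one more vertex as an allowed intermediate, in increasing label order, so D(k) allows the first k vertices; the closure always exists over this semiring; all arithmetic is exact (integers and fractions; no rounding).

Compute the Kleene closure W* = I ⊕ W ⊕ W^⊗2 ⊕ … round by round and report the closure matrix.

D(0):
  [∞, 68, 69]
  [9, ∞, 17]
  [86, 55, ∞]
D(1):
  [∞, 68, 69]
  [9, ∞, 17]
  [86, 68, ∞]
D(2):
  [∞, 68, 69]
  [9, ∞, 17]
  [86, 68, ∞]
D(3):
  [∞, 68, 69]
  [17, ∞, 17]
  [86, 68, ∞]
Answer: W* = [[∞, 68, 69], [17, ∞, 17], [86, 68, ∞]]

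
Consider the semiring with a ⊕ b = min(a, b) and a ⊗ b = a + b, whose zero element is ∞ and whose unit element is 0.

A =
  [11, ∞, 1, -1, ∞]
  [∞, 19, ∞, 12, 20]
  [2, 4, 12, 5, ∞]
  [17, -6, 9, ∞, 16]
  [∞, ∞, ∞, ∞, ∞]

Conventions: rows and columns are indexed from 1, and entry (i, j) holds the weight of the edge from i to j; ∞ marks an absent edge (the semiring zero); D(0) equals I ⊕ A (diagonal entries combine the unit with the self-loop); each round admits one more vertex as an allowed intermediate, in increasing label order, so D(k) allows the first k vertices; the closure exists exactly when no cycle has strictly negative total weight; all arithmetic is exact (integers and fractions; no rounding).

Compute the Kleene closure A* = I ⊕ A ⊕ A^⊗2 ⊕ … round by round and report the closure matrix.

D(0):
  [0, ∞, 1, -1, ∞]
  [∞, 0, ∞, 12, 20]
  [2, 4, 0, 5, ∞]
  [17, -6, 9, 0, 16]
  [∞, ∞, ∞, ∞, 0]
D(1):
  [0, ∞, 1, -1, ∞]
  [∞, 0, ∞, 12, 20]
  [2, 4, 0, 1, ∞]
  [17, -6, 9, 0, 16]
  [∞, ∞, ∞, ∞, 0]
D(2):
  [0, ∞, 1, -1, ∞]
  [∞, 0, ∞, 12, 20]
  [2, 4, 0, 1, 24]
  [17, -6, 9, 0, 14]
  [∞, ∞, ∞, ∞, 0]
D(3):
  [0, 5, 1, -1, 25]
  [∞, 0, ∞, 12, 20]
  [2, 4, 0, 1, 24]
  [11, -6, 9, 0, 14]
  [∞, ∞, ∞, ∞, 0]
D(4):
  [0, -7, 1, -1, 13]
  [23, 0, 21, 12, 20]
  [2, -5, 0, 1, 15]
  [11, -6, 9, 0, 14]
  [∞, ∞, ∞, ∞, 0]
D(5):
  [0, -7, 1, -1, 13]
  [23, 0, 21, 12, 20]
  [2, -5, 0, 1, 15]
  [11, -6, 9, 0, 14]
  [∞, ∞, ∞, ∞, 0]
Answer: A* = [[0, -7, 1, -1, 13], [23, 0, 21, 12, 20], [2, -5, 0, 1, 15], [11, -6, 9, 0, 14], [∞, ∞, ∞, ∞, 0]]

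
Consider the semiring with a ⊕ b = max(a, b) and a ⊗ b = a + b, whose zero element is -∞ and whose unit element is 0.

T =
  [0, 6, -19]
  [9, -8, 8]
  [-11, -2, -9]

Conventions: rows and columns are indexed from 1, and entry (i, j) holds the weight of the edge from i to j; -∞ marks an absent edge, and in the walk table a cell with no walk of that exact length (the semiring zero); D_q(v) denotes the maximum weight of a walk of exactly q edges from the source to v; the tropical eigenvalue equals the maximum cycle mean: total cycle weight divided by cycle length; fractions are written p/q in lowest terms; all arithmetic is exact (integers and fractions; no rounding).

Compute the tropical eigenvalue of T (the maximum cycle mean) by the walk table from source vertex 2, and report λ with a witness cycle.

q=0: [-∞, 0, -∞]
q=1: [9, -8, 8]
q=2: [9, 15, 0]
q=3: [24, 15, 23]
Optimal cycle mean attained by: cycle 1->2->1, total 6 + 9, length 2.
Answer: λ = 15/2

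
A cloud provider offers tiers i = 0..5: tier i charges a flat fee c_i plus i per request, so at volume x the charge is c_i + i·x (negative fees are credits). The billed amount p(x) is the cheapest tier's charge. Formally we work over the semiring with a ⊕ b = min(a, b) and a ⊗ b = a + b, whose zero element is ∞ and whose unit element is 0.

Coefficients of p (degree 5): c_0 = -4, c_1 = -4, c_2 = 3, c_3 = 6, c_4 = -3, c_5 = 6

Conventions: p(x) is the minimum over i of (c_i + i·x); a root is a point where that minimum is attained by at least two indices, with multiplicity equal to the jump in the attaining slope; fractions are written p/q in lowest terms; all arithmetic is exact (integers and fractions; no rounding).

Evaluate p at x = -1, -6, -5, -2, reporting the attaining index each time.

p(-1) = min(-4+0·(-1)=-4, -4+1·(-1)=-5, 3+2·(-1)=1, 6+3·(-1)=3, -3+4·(-1)=-7, 6+5·(-1)=1) = -7 (attained by i=4)
p(-6) = min(-4+0·(-6)=-4, -4+1·(-6)=-10, 3+2·(-6)=-9, 6+3·(-6)=-12, -3+4·(-6)=-27, 6+5·(-6)=-24) = -27 (attained by i=4)
p(-5) = min(-4+0·(-5)=-4, -4+1·(-5)=-9, 3+2·(-5)=-7, 6+3·(-5)=-9, -3+4·(-5)=-23, 6+5·(-5)=-19) = -23 (attained by i=4)
p(-2) = min(-4+0·(-2)=-4, -4+1·(-2)=-6, 3+2·(-2)=-1, 6+3·(-2)=0, -3+4·(-2)=-11, 6+5·(-2)=-4) = -11 (attained by i=4)
Answer: p(-1) = -7; p(-6) = -27; p(-5) = -23; p(-2) = -11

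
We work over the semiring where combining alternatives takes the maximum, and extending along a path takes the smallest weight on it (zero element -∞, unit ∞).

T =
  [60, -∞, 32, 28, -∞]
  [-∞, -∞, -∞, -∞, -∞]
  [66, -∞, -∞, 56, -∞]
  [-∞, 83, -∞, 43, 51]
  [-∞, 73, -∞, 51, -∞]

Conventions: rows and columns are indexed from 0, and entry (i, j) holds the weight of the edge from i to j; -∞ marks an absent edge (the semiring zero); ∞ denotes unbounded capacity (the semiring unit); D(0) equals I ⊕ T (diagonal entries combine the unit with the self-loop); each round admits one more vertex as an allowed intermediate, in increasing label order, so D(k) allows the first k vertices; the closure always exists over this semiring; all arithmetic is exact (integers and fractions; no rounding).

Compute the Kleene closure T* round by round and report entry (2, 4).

D(0):
  [∞, -∞, 32, 28, -∞]
  [-∞, ∞, -∞, -∞, -∞]
  [66, -∞, ∞, 56, -∞]
  [-∞, 83, -∞, ∞, 51]
  [-∞, 73, -∞, 51, ∞]
D(1):
  [∞, -∞, 32, 28, -∞]
  [-∞, ∞, -∞, -∞, -∞]
  [66, -∞, ∞, 56, -∞]
  [-∞, 83, -∞, ∞, 51]
  [-∞, 73, -∞, 51, ∞]
D(2):
  [∞, -∞, 32, 28, -∞]
  [-∞, ∞, -∞, -∞, -∞]
  [66, -∞, ∞, 56, -∞]
  [-∞, 83, -∞, ∞, 51]
  [-∞, 73, -∞, 51, ∞]
D(3):
  [∞, -∞, 32, 32, -∞]
  [-∞, ∞, -∞, -∞, -∞]
  [66, -∞, ∞, 56, -∞]
  [-∞, 83, -∞, ∞, 51]
  [-∞, 73, -∞, 51, ∞]
D(4):
  [∞, 32, 32, 32, 32]
  [-∞, ∞, -∞, -∞, -∞]
  [66, 56, ∞, 56, 51]
  [-∞, 83, -∞, ∞, 51]
  [-∞, 73, -∞, 51, ∞]
D(5):
  [∞, 32, 32, 32, 32]
  [-∞, ∞, -∞, -∞, -∞]
  [66, 56, ∞, 56, 51]
  [-∞, 83, -∞, ∞, 51]
  [-∞, 73, -∞, 51, ∞]
Answer: T*[2][4] = 51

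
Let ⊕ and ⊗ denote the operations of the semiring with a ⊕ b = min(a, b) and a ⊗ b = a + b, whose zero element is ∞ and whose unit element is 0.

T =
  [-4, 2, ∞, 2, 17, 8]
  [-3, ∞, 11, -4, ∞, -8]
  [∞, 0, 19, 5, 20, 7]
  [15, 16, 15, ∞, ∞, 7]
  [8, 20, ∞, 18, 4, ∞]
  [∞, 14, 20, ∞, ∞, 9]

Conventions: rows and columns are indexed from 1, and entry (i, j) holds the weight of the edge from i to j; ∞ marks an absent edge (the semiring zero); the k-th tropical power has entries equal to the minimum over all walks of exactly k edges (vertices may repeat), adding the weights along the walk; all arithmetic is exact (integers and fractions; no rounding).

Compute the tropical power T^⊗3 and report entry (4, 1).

T^⊗2:
  [-8, -2, 13, -2, 13, -6]
  [-7, -1, 11, -1, 14, 1]
  [-3, 19, 11, -4, 24, -8]
  [11, 15, 27, 12, 32, 8]
  [4, 10, 31, 10, 8, 12]
  [11, 20, 25, 10, 40, 6]
T^⊗3:
  [-12, -6, 9, -6, 9, -10]
  [-11, -5, 10, -5, 10, -9]
  [-7, -1, 11, -1, 14, 1]
  [7, 13, 26, 11, 28, 7]
  [0, 6, 21, 6, 12, 2]
  [7, 13, 25, 13, 28, 12]
Key observation: the optimum is the walk 4->1->1->1, with weight 15 + (-4) + (-4) = 7.
Optimal value attained by: walk 4->1->1->1.
Answer: (T^⊗3)[4][1] = 7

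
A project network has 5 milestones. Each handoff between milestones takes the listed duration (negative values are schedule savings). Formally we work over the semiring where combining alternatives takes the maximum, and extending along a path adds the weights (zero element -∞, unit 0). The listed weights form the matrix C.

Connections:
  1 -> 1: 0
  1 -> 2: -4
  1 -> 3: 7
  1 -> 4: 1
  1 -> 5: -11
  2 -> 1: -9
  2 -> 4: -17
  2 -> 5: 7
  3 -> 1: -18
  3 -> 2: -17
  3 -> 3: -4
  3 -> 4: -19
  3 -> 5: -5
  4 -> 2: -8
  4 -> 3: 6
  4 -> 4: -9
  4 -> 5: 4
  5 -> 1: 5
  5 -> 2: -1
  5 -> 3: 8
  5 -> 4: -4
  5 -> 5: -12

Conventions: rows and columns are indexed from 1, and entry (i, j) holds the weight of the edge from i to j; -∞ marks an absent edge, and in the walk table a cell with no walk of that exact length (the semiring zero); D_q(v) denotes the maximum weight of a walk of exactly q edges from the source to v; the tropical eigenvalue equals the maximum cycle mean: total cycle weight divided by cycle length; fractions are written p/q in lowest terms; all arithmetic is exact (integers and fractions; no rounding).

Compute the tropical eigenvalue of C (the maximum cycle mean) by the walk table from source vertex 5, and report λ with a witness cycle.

q=0: [-∞, -∞, -∞, -∞, 0]
q=1: [5, -1, 8, -4, -12]
q=2: [5, 1, 12, 6, 6]
q=3: [11, 5, 14, 6, 10]
q=4: [15, 9, 18, 12, 12]
q=5: [17, 11, 22, 16, 16]
Optimal cycle mean attained by: cycle 1->4->5->1, total 1 + 4 + 5, length 3.
Answer: λ = 10/3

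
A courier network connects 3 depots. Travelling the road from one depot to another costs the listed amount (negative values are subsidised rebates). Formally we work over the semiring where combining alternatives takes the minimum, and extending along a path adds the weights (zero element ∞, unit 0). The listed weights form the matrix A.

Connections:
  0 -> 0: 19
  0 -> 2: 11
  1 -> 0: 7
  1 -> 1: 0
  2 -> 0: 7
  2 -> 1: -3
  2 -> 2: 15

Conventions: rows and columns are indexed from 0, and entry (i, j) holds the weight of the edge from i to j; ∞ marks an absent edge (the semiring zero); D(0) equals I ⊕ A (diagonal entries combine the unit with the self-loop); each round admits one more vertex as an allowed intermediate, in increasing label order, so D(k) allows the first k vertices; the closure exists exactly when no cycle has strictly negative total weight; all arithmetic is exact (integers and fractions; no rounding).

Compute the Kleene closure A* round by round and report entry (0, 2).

D(0):
  [0, ∞, 11]
  [7, 0, ∞]
  [7, -3, 0]
D(1):
  [0, ∞, 11]
  [7, 0, 18]
  [7, -3, 0]
D(2):
  [0, ∞, 11]
  [7, 0, 18]
  [4, -3, 0]
D(3):
  [0, 8, 11]
  [7, 0, 18]
  [4, -3, 0]
Answer: A*[0][2] = 11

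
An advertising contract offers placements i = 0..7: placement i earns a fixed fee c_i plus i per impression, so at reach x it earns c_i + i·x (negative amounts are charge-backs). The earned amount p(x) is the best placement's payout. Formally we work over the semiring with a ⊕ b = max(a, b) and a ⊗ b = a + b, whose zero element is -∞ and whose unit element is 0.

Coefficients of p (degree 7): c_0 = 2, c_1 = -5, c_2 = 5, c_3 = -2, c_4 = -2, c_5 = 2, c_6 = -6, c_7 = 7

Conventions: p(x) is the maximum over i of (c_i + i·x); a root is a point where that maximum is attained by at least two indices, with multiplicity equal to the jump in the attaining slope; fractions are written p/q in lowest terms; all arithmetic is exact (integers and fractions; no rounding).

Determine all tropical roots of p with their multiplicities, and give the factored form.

hull edge (i=0, c=2) to (i=2, c=5): slope 3/2, span 2
hull edge (i=2, c=5) to (i=7, c=7): slope 2/5, span 5
Factored form: p(x) = 7 ⊗ (x ⊕ (-3/2)) ⊗ (x ⊕ (-3/2)) ⊗ (x ⊕ (-2/5)) ⊗ (x ⊕ (-2/5)) ⊗ (x ⊕ (-2/5)) ⊗ (x ⊕ (-2/5)) ⊗ (x ⊕ (-2/5))
Answer: roots = -3/2 (mult 2), -2/5 (mult 5)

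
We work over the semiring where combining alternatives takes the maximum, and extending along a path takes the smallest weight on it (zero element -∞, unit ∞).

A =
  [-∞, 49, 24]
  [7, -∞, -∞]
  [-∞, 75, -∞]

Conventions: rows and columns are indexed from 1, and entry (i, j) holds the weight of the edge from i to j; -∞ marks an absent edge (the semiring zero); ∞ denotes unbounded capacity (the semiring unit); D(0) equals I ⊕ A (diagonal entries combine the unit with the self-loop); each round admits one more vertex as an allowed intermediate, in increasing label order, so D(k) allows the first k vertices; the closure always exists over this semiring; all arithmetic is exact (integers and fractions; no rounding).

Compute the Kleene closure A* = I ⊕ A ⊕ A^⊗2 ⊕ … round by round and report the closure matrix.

D(0):
  [∞, 49, 24]
  [7, ∞, -∞]
  [-∞, 75, ∞]
D(1):
  [∞, 49, 24]
  [7, ∞, 7]
  [-∞, 75, ∞]
D(2):
  [∞, 49, 24]
  [7, ∞, 7]
  [7, 75, ∞]
D(3):
  [∞, 49, 24]
  [7, ∞, 7]
  [7, 75, ∞]
Answer: A* = [[∞, 49, 24], [7, ∞, 7], [7, 75, ∞]]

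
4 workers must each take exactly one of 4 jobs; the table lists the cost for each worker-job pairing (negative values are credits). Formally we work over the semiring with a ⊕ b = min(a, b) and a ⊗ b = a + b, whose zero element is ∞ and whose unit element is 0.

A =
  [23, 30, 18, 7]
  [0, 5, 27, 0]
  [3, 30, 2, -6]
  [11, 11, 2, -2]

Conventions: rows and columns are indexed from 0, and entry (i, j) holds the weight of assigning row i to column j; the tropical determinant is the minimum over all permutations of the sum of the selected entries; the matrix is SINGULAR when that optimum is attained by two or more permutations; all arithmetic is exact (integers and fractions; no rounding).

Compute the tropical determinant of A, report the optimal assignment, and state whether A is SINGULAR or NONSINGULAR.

σ = (0, 1, 2, 3): 23 + 5 + 2 + (-2) = 28
σ = (0, 1, 3, 2): 23 + 5 + (-6) + 2 = 24
σ = (0, 2, 1, 3): 23 + 27 + 30 + (-2) = 78
σ = (0, 2, 3, 1): 23 + 27 + (-6) + 11 = 55
σ = (0, 3, 1, 2): 23 + 0 + 30 + 2 = 55
σ = (0, 3, 2, 1): 23 + 0 + 2 + 11 = 36
σ = (1, 0, 2, 3): 30 + 0 + 2 + (-2) = 30
σ = (1, 0, 3, 2): 30 + 0 + (-6) + 2 = 26
σ = (1, 2, 0, 3): 30 + 27 + 3 + (-2) = 58
σ = (1, 2, 3, 0): 30 + 27 + (-6) + 11 = 62
σ = (1, 3, 0, 2): 30 + 0 + 3 + 2 = 35
σ = (1, 3, 2, 0): 30 + 0 + 2 + 11 = 43
σ = (2, 0, 1, 3): 18 + 0 + 30 + (-2) = 46
σ = (2, 0, 3, 1): 18 + 0 + (-6) + 11 = 23
σ = (2, 1, 0, 3): 18 + 5 + 3 + (-2) = 24
σ = (2, 1, 3, 0): 18 + 5 + (-6) + 11 = 28
σ = (2, 3, 0, 1): 18 + 0 + 3 + 11 = 32
σ = (2, 3, 1, 0): 18 + 0 + 30 + 11 = 59
σ = (3, 0, 1, 2): 7 + 0 + 30 + 2 = 39
σ = (3, 0, 2, 1): 7 + 0 + 2 + 11 = 20
σ = (3, 1, 0, 2): 7 + 5 + 3 + 2 = 17
σ = (3, 1, 2, 0): 7 + 5 + 2 + 11 = 25
σ = (3, 2, 0, 1): 7 + 27 + 3 + 11 = 48
σ = (3, 2, 1, 0): 7 + 27 + 30 + 11 = 75
Optimal value attained by: σ = (3, 1, 0, 2).
Answer: det⊕(A) = 17; verdict: NONSINGULAR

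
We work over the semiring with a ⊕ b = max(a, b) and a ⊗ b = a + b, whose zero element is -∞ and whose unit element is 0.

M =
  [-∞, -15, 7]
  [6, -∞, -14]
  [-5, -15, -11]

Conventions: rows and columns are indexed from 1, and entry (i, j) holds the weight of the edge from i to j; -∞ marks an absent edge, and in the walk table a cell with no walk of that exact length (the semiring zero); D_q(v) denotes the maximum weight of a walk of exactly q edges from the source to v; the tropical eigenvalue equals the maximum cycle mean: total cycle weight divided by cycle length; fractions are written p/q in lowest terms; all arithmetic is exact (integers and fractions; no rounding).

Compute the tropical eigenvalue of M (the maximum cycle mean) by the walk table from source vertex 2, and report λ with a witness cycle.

q=0: [-∞, 0, -∞]
q=1: [6, -∞, -14]
q=2: [-19, -9, 13]
q=3: [8, -2, 2]
Optimal cycle mean attained by: cycle 1->3->1, total 7 + (-5), length 2.
Answer: λ = 1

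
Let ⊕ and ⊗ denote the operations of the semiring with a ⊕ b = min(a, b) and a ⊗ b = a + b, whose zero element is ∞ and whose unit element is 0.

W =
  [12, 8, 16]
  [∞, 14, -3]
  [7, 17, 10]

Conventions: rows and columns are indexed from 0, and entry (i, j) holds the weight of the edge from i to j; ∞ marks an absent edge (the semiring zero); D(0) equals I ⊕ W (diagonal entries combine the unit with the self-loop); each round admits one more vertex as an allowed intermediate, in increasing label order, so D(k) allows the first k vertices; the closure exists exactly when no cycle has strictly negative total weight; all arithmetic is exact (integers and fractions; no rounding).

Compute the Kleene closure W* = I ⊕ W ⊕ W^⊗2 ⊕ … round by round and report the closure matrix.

D(0):
  [0, 8, 16]
  [∞, 0, -3]
  [7, 17, 0]
D(1):
  [0, 8, 16]
  [∞, 0, -3]
  [7, 15, 0]
D(2):
  [0, 8, 5]
  [∞, 0, -3]
  [7, 15, 0]
D(3):
  [0, 8, 5]
  [4, 0, -3]
  [7, 15, 0]
Answer: W* = [[0, 8, 5], [4, 0, -3], [7, 15, 0]]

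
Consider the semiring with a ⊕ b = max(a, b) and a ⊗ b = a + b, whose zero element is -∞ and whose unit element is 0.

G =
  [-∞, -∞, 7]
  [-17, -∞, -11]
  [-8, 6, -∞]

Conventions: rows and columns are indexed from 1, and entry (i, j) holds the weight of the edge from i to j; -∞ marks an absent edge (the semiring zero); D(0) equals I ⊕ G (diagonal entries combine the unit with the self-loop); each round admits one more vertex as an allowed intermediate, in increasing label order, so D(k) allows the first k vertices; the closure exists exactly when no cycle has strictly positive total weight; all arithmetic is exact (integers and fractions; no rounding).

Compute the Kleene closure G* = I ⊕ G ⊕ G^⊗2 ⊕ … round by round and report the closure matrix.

D(0):
  [0, -∞, 7]
  [-17, 0, -11]
  [-8, 6, 0]
D(1):
  [0, -∞, 7]
  [-17, 0, -10]
  [-8, 6, 0]
D(2):
  [0, -∞, 7]
  [-17, 0, -10]
  [-8, 6, 0]
D(3):
  [0, 13, 7]
  [-17, 0, -10]
  [-8, 6, 0]
Answer: G* = [[0, 13, 7], [-17, 0, -10], [-8, 6, 0]]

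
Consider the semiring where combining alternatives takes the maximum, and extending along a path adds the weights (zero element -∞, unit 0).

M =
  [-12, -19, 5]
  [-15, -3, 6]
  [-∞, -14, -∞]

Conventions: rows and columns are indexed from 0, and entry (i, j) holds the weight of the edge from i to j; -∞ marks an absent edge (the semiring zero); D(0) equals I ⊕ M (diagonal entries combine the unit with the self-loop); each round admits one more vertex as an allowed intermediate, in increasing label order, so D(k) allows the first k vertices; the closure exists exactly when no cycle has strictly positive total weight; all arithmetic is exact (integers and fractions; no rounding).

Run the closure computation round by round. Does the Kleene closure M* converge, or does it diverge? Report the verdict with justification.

D(0):
  [0, -19, 5]
  [-15, 0, 6]
  [-∞, -14, 0]
D(1):
  [0, -19, 5]
  [-15, 0, 6]
  [-∞, -14, 0]
D(2):
  [0, -19, 5]
  [-15, 0, 6]
  [-29, -14, 0]
D(3):
  [0, -9, 5]
  [-15, 0, 6]
  [-29, -14, 0]
Key observation: every diagonal entry stays at the unit through all rounds, so no improving cycle exists.
Answer: CONVERGES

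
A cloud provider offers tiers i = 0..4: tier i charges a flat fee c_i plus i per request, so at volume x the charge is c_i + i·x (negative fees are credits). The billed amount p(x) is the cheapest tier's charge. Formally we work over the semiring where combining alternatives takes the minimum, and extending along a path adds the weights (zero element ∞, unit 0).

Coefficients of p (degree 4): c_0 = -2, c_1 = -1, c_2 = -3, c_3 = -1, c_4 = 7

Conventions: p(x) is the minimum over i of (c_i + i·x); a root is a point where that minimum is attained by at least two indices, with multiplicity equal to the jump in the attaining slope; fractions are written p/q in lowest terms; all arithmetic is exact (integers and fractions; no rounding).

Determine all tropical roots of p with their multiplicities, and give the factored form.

hull edge (i=0, c=-2) to (i=2, c=-3): slope -1/2, span 2
hull edge (i=2, c=-3) to (i=3, c=-1): slope 2, span 1
hull edge (i=3, c=-1) to (i=4, c=7): slope 8, span 1
Factored form: p(x) = 7 ⊗ (x ⊕ (-8)) ⊗ (x ⊕ (-2)) ⊗ (x ⊕ 1/2) ⊗ (x ⊕ 1/2)
Answer: roots = -8 (mult 1), -2 (mult 1), 1/2 (mult 2)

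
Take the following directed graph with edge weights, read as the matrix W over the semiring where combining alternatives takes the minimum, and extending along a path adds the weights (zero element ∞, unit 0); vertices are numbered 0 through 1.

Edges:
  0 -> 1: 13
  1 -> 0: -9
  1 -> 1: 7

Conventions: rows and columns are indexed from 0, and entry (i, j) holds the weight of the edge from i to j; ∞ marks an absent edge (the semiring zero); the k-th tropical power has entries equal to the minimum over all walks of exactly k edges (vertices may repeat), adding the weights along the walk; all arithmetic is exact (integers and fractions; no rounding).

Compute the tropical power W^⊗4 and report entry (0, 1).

W^⊗2:
  [4, 20]
  [-2, 4]
W^⊗3:
  [11, 17]
  [-5, 11]
W^⊗4:
  [8, 24]
  [2, 8]
Key observation: the optimum is the walk 0->1->0->1->1, with weight 13 + (-9) + 13 + 7 = 24.
Optimal value attained by: walk 0->1->0->1->1.
Answer: (W^⊗4)[0][1] = 24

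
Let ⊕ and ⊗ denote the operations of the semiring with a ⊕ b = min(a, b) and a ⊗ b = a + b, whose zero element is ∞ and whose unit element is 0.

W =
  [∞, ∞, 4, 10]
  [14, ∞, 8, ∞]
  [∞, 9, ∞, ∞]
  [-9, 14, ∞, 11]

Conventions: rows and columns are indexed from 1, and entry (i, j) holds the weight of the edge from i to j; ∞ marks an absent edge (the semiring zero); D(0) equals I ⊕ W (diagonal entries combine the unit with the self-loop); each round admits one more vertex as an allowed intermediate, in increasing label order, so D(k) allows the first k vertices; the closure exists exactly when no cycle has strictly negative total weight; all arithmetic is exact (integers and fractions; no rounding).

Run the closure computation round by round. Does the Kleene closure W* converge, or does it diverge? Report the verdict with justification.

D(0):
  [0, ∞, 4, 10]
  [14, 0, 8, ∞]
  [∞, 9, 0, ∞]
  [-9, 14, ∞, 0]
D(1):
  [0, ∞, 4, 10]
  [14, 0, 8, 24]
  [∞, 9, 0, ∞]
  [-9, 14, -5, 0]
D(2):
  [0, ∞, 4, 10]
  [14, 0, 8, 24]
  [23, 9, 0, 33]
  [-9, 14, -5, 0]
D(3):
  [0, 13, 4, 10]
  [14, 0, 8, 24]
  [23, 9, 0, 33]
  [-9, 4, -5, 0]
D(4):
  [0, 13, 4, 10]
  [14, 0, 8, 24]
  [23, 9, 0, 33]
  [-9, 4, -5, 0]
Key observation: every diagonal entry stays at the unit through all rounds, so no improving cycle exists.
Answer: CONVERGES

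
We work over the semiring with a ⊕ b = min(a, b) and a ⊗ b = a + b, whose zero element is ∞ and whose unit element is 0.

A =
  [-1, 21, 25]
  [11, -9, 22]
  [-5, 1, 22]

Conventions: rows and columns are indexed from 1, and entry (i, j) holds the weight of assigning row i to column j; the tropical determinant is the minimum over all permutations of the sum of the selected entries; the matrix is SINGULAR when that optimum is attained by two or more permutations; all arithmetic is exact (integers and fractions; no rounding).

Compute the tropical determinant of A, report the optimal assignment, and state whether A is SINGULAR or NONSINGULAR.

σ = (1, 2, 3): (-1) + (-9) + 22 = 12
σ = (1, 3, 2): (-1) + 22 + 1 = 22
σ = (2, 1, 3): 21 + 11 + 22 = 54
σ = (2, 3, 1): 21 + 22 + (-5) = 38
σ = (3, 1, 2): 25 + 11 + 1 = 37
σ = (3, 2, 1): 25 + (-9) + (-5) = 11
Optimal value attained by: σ = (3, 2, 1).
Answer: det⊕(A) = 11; verdict: NONSINGULAR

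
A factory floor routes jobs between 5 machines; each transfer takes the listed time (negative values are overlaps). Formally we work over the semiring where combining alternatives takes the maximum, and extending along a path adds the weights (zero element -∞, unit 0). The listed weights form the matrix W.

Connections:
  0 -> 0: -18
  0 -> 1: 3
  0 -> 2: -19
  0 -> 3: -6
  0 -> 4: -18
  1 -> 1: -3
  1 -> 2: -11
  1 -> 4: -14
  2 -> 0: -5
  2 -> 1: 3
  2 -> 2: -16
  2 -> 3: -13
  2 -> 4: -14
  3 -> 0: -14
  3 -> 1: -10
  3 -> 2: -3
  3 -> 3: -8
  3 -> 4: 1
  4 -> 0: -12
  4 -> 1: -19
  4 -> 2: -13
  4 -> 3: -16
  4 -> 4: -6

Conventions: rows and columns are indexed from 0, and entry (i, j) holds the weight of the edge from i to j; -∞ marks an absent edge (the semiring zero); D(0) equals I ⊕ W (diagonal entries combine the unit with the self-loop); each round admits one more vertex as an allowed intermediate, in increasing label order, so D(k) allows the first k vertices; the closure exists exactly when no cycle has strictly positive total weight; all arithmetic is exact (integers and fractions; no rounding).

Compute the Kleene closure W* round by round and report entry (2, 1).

D(0):
  [0, 3, -19, -6, -18]
  [-∞, 0, -11, -∞, -14]
  [-5, 3, 0, -13, -14]
  [-14, -10, -3, 0, 1]
  [-12, -19, -13, -16, 0]
D(1):
  [0, 3, -19, -6, -18]
  [-∞, 0, -11, -∞, -14]
  [-5, 3, 0, -11, -14]
  [-14, -10, -3, 0, 1]
  [-12, -9, -13, -16, 0]
D(2):
  [0, 3, -8, -6, -11]
  [-∞, 0, -11, -∞, -14]
  [-5, 3, 0, -11, -11]
  [-14, -10, -3, 0, 1]
  [-12, -9, -13, -16, 0]
D(3):
  [0, 3, -8, -6, -11]
  [-16, 0, -11, -22, -14]
  [-5, 3, 0, -11, -11]
  [-8, 0, -3, 0, 1]
  [-12, -9, -13, -16, 0]
D(4):
  [0, 3, -8, -6, -5]
  [-16, 0, -11, -22, -14]
  [-5, 3, 0, -11, -10]
  [-8, 0, -3, 0, 1]
  [-12, -9, -13, -16, 0]
D(5):
  [0, 3, -8, -6, -5]
  [-16, 0, -11, -22, -14]
  [-5, 3, 0, -11, -10]
  [-8, 0, -3, 0, 1]
  [-12, -9, -13, -16, 0]
Answer: W*[2][1] = 3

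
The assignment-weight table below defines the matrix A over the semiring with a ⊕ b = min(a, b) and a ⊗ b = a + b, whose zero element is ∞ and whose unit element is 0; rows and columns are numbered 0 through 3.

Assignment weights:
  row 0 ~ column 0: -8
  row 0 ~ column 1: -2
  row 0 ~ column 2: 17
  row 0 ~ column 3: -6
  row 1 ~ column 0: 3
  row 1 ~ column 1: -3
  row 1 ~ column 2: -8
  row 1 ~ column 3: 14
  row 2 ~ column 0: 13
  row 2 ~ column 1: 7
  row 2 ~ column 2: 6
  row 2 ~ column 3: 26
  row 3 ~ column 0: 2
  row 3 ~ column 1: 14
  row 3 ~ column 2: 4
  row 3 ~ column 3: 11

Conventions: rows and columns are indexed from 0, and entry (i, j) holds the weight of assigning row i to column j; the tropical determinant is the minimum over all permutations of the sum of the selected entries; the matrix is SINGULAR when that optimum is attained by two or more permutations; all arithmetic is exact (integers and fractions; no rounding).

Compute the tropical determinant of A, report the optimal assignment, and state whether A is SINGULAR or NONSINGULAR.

σ = (0, 1, 2, 3): (-8) + (-3) + 6 + 11 = 6
σ = (0, 1, 3, 2): (-8) + (-3) + 26 + 4 = 19
σ = (0, 2, 1, 3): (-8) + (-8) + 7 + 11 = 2
σ = (0, 2, 3, 1): (-8) + (-8) + 26 + 14 = 24
σ = (0, 3, 1, 2): (-8) + 14 + 7 + 4 = 17
σ = (0, 3, 2, 1): (-8) + 14 + 6 + 14 = 26
σ = (1, 0, 2, 3): (-2) + 3 + 6 + 11 = 18
σ = (1, 0, 3, 2): (-2) + 3 + 26 + 4 = 31
σ = (1, 2, 0, 3): (-2) + (-8) + 13 + 11 = 14
σ = (1, 2, 3, 0): (-2) + (-8) + 26 + 2 = 18
σ = (1, 3, 0, 2): (-2) + 14 + 13 + 4 = 29
σ = (1, 3, 2, 0): (-2) + 14 + 6 + 2 = 20
σ = (2, 0, 1, 3): 17 + 3 + 7 + 11 = 38
σ = (2, 0, 3, 1): 17 + 3 + 26 + 14 = 60
σ = (2, 1, 0, 3): 17 + (-3) + 13 + 11 = 38
σ = (2, 1, 3, 0): 17 + (-3) + 26 + 2 = 42
σ = (2, 3, 0, 1): 17 + 14 + 13 + 14 = 58
σ = (2, 3, 1, 0): 17 + 14 + 7 + 2 = 40
σ = (3, 0, 1, 2): (-6) + 3 + 7 + 4 = 8
σ = (3, 0, 2, 1): (-6) + 3 + 6 + 14 = 17
σ = (3, 1, 0, 2): (-6) + (-3) + 13 + 4 = 8
σ = (3, 1, 2, 0): (-6) + (-3) + 6 + 2 = -1
σ = (3, 2, 0, 1): (-6) + (-8) + 13 + 14 = 13
σ = (3, 2, 1, 0): (-6) + (-8) + 7 + 2 = -5
Optimal value attained by: σ = (3, 2, 1, 0).
Answer: det⊕(A) = -5; verdict: NONSINGULAR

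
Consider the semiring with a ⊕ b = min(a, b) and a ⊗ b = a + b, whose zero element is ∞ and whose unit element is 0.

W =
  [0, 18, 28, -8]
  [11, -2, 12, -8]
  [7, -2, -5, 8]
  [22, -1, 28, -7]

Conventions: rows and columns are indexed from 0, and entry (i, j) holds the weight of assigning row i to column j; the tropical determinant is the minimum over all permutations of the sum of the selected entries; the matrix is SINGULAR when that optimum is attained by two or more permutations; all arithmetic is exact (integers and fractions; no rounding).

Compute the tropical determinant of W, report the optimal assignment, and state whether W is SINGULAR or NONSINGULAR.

σ = (0, 1, 2, 3): 0 + (-2) + (-5) + (-7) = -14
σ = (0, 1, 3, 2): 0 + (-2) + 8 + 28 = 34
σ = (0, 2, 1, 3): 0 + 12 + (-2) + (-7) = 3
σ = (0, 2, 3, 1): 0 + 12 + 8 + (-1) = 19
σ = (0, 3, 1, 2): 0 + (-8) + (-2) + 28 = 18
σ = (0, 3, 2, 1): 0 + (-8) + (-5) + (-1) = -14
σ = (1, 0, 2, 3): 18 + 11 + (-5) + (-7) = 17
σ = (1, 0, 3, 2): 18 + 11 + 8 + 28 = 65
σ = (1, 2, 0, 3): 18 + 12 + 7 + (-7) = 30
σ = (1, 2, 3, 0): 18 + 12 + 8 + 22 = 60
σ = (1, 3, 0, 2): 18 + (-8) + 7 + 28 = 45
σ = (1, 3, 2, 0): 18 + (-8) + (-5) + 22 = 27
σ = (2, 0, 1, 3): 28 + 11 + (-2) + (-7) = 30
σ = (2, 0, 3, 1): 28 + 11 + 8 + (-1) = 46
σ = (2, 1, 0, 3): 28 + (-2) + 7 + (-7) = 26
σ = (2, 1, 3, 0): 28 + (-2) + 8 + 22 = 56
σ = (2, 3, 0, 1): 28 + (-8) + 7 + (-1) = 26
σ = (2, 3, 1, 0): 28 + (-8) + (-2) + 22 = 40
σ = (3, 0, 1, 2): (-8) + 11 + (-2) + 28 = 29
σ = (3, 0, 2, 1): (-8) + 11 + (-5) + (-1) = -3
σ = (3, 1, 0, 2): (-8) + (-2) + 7 + 28 = 25
σ = (3, 1, 2, 0): (-8) + (-2) + (-5) + 22 = 7
σ = (3, 2, 0, 1): (-8) + 12 + 7 + (-1) = 10
σ = (3, 2, 1, 0): (-8) + 12 + (-2) + 22 = 24
Optimal value attained by: σ = (0, 1, 2, 3).
Answer: det⊕(W) = -14; verdict: SINGULAR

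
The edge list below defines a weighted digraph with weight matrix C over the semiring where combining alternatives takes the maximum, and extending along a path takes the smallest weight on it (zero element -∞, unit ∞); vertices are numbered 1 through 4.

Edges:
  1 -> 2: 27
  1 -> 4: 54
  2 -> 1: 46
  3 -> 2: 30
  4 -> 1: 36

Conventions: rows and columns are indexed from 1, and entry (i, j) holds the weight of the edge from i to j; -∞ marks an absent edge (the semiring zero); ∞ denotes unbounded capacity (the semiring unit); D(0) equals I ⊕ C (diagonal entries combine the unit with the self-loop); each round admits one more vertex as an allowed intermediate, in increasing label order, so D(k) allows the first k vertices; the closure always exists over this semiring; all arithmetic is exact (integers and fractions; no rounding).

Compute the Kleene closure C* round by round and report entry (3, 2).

D(0):
  [∞, 27, -∞, 54]
  [46, ∞, -∞, -∞]
  [-∞, 30, ∞, -∞]
  [36, -∞, -∞, ∞]
D(1):
  [∞, 27, -∞, 54]
  [46, ∞, -∞, 46]
  [-∞, 30, ∞, -∞]
  [36, 27, -∞, ∞]
D(2):
  [∞, 27, -∞, 54]
  [46, ∞, -∞, 46]
  [30, 30, ∞, 30]
  [36, 27, -∞, ∞]
D(3):
  [∞, 27, -∞, 54]
  [46, ∞, -∞, 46]
  [30, 30, ∞, 30]
  [36, 27, -∞, ∞]
D(4):
  [∞, 27, -∞, 54]
  [46, ∞, -∞, 46]
  [30, 30, ∞, 30]
  [36, 27, -∞, ∞]
Answer: C*[3][2] = 30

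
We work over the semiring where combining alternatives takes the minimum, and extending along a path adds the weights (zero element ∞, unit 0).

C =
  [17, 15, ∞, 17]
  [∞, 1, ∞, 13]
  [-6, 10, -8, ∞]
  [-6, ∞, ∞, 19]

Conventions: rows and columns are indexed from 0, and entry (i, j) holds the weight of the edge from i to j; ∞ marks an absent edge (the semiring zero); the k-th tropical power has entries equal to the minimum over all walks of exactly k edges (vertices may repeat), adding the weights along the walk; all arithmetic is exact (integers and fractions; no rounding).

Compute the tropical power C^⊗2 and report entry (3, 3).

C^⊗2:
  [11, 16, ∞, 28]
  [7, 2, ∞, 14]
  [-14, 2, -16, 11]
  [11, 9, ∞, 11]
Key observation: the optimum is the walk 3->0->3, with weight (-6) + 17 = 11.
Optimal value attained by: walk 3->0->3.
Answer: (C^⊗2)[3][3] = 11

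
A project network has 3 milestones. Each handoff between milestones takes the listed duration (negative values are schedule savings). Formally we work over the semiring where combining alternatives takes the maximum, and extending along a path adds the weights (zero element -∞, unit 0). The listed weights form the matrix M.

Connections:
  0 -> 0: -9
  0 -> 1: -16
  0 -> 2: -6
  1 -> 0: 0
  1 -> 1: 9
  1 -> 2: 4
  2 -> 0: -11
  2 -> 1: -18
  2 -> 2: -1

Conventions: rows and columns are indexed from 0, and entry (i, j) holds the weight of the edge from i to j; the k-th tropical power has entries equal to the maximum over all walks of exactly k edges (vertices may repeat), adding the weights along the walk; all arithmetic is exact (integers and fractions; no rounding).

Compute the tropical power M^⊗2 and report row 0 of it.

M^⊗2:
  [-16, -7, -7]
  [9, 18, 13]
  [-12, -9, -2]
Answer: row 0 of M^⊗2 = [-16, -7, -7]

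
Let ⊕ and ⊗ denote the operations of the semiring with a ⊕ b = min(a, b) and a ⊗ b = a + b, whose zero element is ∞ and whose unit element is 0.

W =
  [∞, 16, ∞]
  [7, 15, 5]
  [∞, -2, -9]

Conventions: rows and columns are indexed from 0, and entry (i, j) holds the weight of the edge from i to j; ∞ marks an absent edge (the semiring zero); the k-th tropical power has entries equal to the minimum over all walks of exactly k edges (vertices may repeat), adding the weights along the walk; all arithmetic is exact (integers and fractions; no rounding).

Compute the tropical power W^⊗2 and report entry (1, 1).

W^⊗2:
  [23, 31, 21]
  [22, 3, -4]
  [5, -11, -18]
Key observation: the optimum is the walk 1->2->1, with weight 5 + (-2) = 3.
Optimal value attained by: walk 1->2->1.
Answer: (W^⊗2)[1][1] = 3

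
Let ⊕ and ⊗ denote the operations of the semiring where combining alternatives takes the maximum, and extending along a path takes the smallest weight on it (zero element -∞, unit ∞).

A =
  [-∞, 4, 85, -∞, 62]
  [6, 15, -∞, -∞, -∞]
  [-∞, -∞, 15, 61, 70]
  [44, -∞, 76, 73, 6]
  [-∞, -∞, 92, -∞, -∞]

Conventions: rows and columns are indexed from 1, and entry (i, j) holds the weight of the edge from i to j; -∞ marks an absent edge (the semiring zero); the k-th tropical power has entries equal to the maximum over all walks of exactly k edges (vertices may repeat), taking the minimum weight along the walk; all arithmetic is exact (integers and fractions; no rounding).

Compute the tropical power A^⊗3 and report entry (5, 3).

A^⊗2:
  [4, 4, 62, 61, 70]
  [6, 15, 6, -∞, 6]
  [44, -∞, 70, 61, 15]
  [44, 4, 73, 73, 70]
  [-∞, -∞, 15, 61, 70]
A^⊗3:
  [44, 4, 70, 61, 62]
  [6, 15, 6, 6, 6]
  [44, 4, 61, 61, 70]
  [44, 4, 73, 73, 70]
  [44, -∞, 70, 61, 15]
Key observation: the optimum is the walk 5->3->5->3, with weight 92 min 70 min 92 = 70.
Optimal value attained by: walk 5->3->5->3.
Answer: (A^⊗3)[5][3] = 70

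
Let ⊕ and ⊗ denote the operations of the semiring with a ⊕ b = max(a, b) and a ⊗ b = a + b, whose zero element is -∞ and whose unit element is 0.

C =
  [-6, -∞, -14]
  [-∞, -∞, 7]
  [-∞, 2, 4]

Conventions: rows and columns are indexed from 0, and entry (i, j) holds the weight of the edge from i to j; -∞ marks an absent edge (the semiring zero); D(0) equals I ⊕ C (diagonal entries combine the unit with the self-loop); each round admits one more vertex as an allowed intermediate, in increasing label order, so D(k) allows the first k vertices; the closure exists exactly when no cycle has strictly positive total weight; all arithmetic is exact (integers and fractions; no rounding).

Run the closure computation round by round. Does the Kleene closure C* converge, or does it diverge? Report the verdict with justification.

Detection: at round 0, diagonal entry (2, 2) turns strictly positive.
Key observation: the cycle 2->2 has total weight 4, which is strictly positive.
Answer: DIVERGES — positive cycle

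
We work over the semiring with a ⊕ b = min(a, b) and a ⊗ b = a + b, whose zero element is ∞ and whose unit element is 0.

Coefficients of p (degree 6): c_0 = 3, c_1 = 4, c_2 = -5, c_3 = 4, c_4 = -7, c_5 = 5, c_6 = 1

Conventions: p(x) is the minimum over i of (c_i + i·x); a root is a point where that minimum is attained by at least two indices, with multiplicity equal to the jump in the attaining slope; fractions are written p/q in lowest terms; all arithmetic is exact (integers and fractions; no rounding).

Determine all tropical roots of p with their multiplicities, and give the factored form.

hull edge (i=0, c=3) to (i=2, c=-5): slope -4, span 2
hull edge (i=2, c=-5) to (i=4, c=-7): slope -1, span 2
hull edge (i=4, c=-7) to (i=6, c=1): slope 4, span 2
Factored form: p(x) = 1 ⊗ (x ⊕ (-4)) ⊗ (x ⊕ (-4)) ⊗ (x ⊕ 1) ⊗ (x ⊕ 1) ⊗ (x ⊕ 4) ⊗ (x ⊕ 4)
Answer: roots = -4 (mult 2), 1 (mult 2), 4 (mult 2)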